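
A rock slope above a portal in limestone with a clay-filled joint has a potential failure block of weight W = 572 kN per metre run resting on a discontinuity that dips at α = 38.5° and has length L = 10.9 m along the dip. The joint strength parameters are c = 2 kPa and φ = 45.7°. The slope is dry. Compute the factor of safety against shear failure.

Resolving the block weight along and normal to the plane and applying the Mohr–Coulomb strength on the joint:
N' = W cosα = 572·cos38.5° = 447.7 kN/m
Driving force T = W sinα = 572·sin38.5° = 356.1 kN/m
Resisting force R = c·L + N'·tanφ = 2·10.9 + 447.7·tan45.7° = 21.8 + 458.7 = 480.5 kN/m
FS = R / T = 480.5 / 356.1 = 1.349

FS = 1.35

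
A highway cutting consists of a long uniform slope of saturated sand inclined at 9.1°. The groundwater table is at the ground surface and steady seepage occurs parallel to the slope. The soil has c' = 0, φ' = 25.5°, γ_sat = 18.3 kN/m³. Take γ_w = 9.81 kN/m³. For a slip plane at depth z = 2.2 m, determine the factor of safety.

FS = 1.38

With seepage parallel to the slope and the water table at the surface, the effective normal stress on the slip plane uses the buoyant unit weight γ' = γ_sat − γ_w while the driving shear stress uses γ_sat:
FS = [c' + γ' z cos²β tanφ'] / [γ_sat z sinβ cosβ]
(For c' = 0 this reduces to FS = (γ'/γ_sat)·tanφ'/tanβ.)
γ' = 18.3 − 9.81 = 8.49 kN/m³
Numerator = 0.0 + 8.49·2.2·cos²9.1°·tan25.5° = 0.0 + 8.49·2.2·0.9750·0.4770 = 8.686 kPa
Denominator = 18.3·2.2·sin9.1°·cos9.1° = 18.3·2.2·0.1582·0.9874 = 6.287 kPa
FS = 8.686 / 6.287 = 1.382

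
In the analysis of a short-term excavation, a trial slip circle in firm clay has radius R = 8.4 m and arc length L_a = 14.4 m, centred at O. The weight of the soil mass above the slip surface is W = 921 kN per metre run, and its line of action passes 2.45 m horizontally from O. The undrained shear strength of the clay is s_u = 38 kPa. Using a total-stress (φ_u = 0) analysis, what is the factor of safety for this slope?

FS = 2.04

Taking moments about the centre O, the resisting moment is provided by the undrained shear strength acting along the arc:
M_R = s_u·L_a·R = 38·14.40·8.4 = 4596.5 kN·m/m
M_D = W·d = 921·2.45 = 2256.5 kN·m/m
FS = M_R / M_D = 4596.5 / 2256.5 = 2.037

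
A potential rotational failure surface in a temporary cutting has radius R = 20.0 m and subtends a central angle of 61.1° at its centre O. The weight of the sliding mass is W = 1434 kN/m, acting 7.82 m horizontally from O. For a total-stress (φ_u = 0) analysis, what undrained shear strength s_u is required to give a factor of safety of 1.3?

s_u = 34.2 kPa

FS = s_u·L_a·R / (W·d), so s_u = FS·W·d / (L_a·R).
Arc length L_a = R·θ = 20.0·(61.1°·π/180) = 20.0·1.0664 = 21.33 m
s_u = 1.3·1434·7.82 / (21.33·20.0) = 14578.0 / 426.56 = 34.18 kPa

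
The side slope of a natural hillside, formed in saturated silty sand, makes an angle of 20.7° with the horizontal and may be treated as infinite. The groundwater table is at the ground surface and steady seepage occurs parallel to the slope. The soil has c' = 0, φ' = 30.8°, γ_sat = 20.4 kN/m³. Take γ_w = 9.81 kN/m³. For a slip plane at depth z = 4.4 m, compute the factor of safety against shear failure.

With seepage parallel to the slope and the water table at the surface, the effective normal stress on the slip plane uses the buoyant unit weight γ' = γ_sat − γ_w while the driving shear stress uses γ_sat:
FS = [c' + γ' z cos²β tanφ'] / [γ_sat z sinβ cosβ]
(For c' = 0 this reduces to FS = (γ'/γ_sat)·tanφ'/tanβ.)
γ' = 20.4 − 9.81 = 10.59 kN/m³
Numerator = 0.0 + 10.59·4.4·cos²20.7°·tan30.8° = 0.0 + 10.59·4.4·0.8751·0.5961 = 24.306 kPa
Denominator = 20.4·4.4·sin20.7°·cos20.7° = 20.4·4.4·0.3535·0.9354 = 29.680 kPa
FS = 24.306 / 29.680 = 0.819

FS = 0.82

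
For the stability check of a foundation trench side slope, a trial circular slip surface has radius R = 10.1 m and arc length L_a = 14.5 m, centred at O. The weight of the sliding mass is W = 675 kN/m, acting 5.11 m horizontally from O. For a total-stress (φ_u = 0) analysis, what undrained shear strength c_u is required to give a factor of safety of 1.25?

FS = c_u·L_a·R / (W·d), so c_u = FS·W·d / (L_a·R).
c_u = 1.25·675·5.11 / (14.50·10.1) = 4311.6 / 146.45 = 29.44 kPa

c_u = 29.4 kPa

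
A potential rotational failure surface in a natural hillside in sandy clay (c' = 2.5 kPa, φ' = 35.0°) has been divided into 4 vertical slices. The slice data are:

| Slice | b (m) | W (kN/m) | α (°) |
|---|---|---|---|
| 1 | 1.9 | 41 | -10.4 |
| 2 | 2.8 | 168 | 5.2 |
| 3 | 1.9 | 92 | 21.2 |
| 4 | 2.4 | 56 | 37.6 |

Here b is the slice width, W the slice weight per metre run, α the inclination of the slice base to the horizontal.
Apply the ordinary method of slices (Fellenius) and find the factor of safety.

FS = 3.47

Ordinary method of slices: FS = Σ[c'·Δl_i + (W_i cosα_i)·tanφ'] / Σ W_i sinα_i, with Δl_i = b_i / cosα_i.
Slice 1: Δl = 1.9/cos(-10.4°) = 1.932 m; N'_1 = 41·cos(-10.4°) = 40.3; c'Δl = 4.83; W sinα = -7.4
Slice 2: Δl = 2.8/cos5.2° = 2.812 m; N'_2 = 168·cos5.2° = 167.3; c'Δl = 7.03; W sinα = 15.2
Slice 3: Δl = 1.9/cos21.2° = 2.038 m; N'_3 = 92·cos21.2° = 85.8; c'Δl = 5.09; W sinα = 33.3
Slice 4: Δl = 2.4/cos37.6° = 3.029 m; N'_4 = 56·cos37.6° = 44.4; c'Δl = 7.57; W sinα = 34.2
Σc'Δl = 24.5 kN/m; ΣN' = 337.8 kN/m; ΣW sinα = 75.3 kN/m
Resisting = 24.5 + 337.8·tan35.0° = 24.5 + 236.5 = 261.0 kN/m
FS = 261.0 / 75.3 = 3.468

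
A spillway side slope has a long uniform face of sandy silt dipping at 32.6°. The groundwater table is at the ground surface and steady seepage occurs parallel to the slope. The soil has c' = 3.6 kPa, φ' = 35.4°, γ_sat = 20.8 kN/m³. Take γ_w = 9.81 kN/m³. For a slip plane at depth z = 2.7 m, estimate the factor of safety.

With seepage parallel to the slope and the water table at the surface, the effective normal stress on the slip plane uses the buoyant unit weight γ' = γ_sat − γ_w while the driving shear stress uses γ_sat:
FS = [c' + γ' z cos²β tanφ'] / [γ_sat z sinβ cosβ]
γ' = 20.8 − 9.81 = 10.99 kN/m³
Numerator = 3.6 + 10.99·2.7·cos²32.6°·tan35.4° = 3.6 + 10.99·2.7·0.7097·0.7107 = 18.566 kPa
Denominator = 20.8·2.7·sin32.6°·cos32.6° = 20.8·2.7·0.5388·0.8425 = 25.490 kPa
FS = 18.566 / 25.490 = 0.728

FS = 0.73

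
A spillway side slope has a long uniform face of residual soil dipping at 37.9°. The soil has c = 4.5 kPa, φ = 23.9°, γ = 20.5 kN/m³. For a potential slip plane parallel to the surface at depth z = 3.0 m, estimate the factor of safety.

For an infinite slope with a slip plane parallel to the surface (no pore pressure): FS = [c + γz cos²β tanφ] / [γz sinβ cosβ].
γz = 20.5·3.0 = 61.50 kN/m²
Numerator = 4.5 + 61.50·cos²37.9°·tan23.9° = 4.5 + 61.50·0.6227·0.4431 = 21.469 kPa
Denominator = 61.50·sin37.9°·cos37.9° = 61.50·0.6143·0.7891 = 29.810 kPa
FS = 21.469 / 29.810 = 0.720

FS = 0.72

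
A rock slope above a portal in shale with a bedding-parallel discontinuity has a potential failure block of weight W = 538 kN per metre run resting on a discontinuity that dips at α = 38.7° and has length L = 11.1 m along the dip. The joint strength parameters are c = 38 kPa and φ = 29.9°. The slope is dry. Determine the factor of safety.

Resolving the block weight along and normal to the plane and applying the Mohr–Coulomb strength on the joint:
N' = W cosα = 538·cos38.7° = 419.9 kN/m
Driving force T = W sinα = 538·sin38.7° = 336.4 kN/m
Resisting force R = c·L + N'·tanφ = 38·11.1 + 419.9·tan29.9° = 421.8 + 241.4 = 663.2 kN/m
FS = R / T = 663.2 / 336.4 = 1.972

FS = 1.97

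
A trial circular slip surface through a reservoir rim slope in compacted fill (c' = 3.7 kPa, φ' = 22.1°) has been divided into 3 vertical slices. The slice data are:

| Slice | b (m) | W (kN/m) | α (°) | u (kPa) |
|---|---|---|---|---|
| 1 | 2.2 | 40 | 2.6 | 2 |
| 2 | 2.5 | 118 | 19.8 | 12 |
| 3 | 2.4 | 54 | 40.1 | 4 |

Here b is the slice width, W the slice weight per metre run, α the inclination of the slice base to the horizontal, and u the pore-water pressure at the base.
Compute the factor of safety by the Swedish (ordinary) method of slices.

FS = 1.15

Ordinary method of slices: FS = Σ[c'·Δl_i + (W_i cosα_i − u_i·Δl_i)·tanφ'] / Σ W_i sinα_i, with Δl_i = b_i / cosα_i.
Slice 1: Δl = 2.2/cos2.6° = 2.202 m; N'_1 = 40·cos2.6° − 2·2.202 = 35.6; c'Δl = 8.15; W sinα = 1.8
Slice 2: Δl = 2.5/cos19.8° = 2.657 m; N'_2 = 118·cos19.8° − 12·2.657 = 79.1; c'Δl = 9.83; W sinα = 40.0
Slice 3: Δl = 2.4/cos40.1° = 3.138 m; N'_3 = 54·cos40.1° − 4·3.138 = 28.8; c'Δl = 11.61; W sinα = 34.8
Σc'Δl = 29.6 kN/m; ΣN' = 143.4 kN/m; ΣW sinα = 76.6 kN/m
Resisting = 29.6 + 143.4·tan22.1° = 29.6 + 58.2 = 87.8 kN/m
FS = 87.8 / 76.6 = 1.147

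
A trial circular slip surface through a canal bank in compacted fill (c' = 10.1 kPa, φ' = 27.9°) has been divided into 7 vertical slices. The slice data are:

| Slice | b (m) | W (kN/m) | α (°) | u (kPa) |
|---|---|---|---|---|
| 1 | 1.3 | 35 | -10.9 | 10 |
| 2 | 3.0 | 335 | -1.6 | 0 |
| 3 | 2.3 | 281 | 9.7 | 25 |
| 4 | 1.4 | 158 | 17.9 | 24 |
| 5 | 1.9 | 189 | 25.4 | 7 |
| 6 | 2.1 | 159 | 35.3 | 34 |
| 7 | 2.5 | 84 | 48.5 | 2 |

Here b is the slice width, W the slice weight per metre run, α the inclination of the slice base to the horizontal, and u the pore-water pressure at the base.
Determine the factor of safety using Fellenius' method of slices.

FS = 2.10

Ordinary method of slices: FS = Σ[c'·Δl_i + (W_i cosα_i − u_i·Δl_i)·tanφ'] / Σ W_i sinα_i, with Δl_i = b_i / cosα_i.
Slice 1: Δl = 1.3/cos(-10.9°) = 1.324 m; N'_1 = 35·cos(-10.9°) − 10·1.324 = 21.1; c'Δl = 13.37; W sinα = -6.6
Slice 2: Δl = 3.0/cos(-1.6°) = 3.001 m; N'_2 = 335·cos(-1.6°) − 0·3.001 = 334.9; c'Δl = 30.31; W sinα = -9.4
Slice 3: Δl = 2.3/cos9.7° = 2.333 m; N'_3 = 281·cos9.7° − 25·2.333 = 218.6; c'Δl = 23.57; W sinα = 47.3
Slice 4: Δl = 1.4/cos17.9° = 1.471 m; N'_4 = 158·cos17.9° − 24·1.471 = 115.0; c'Δl = 14.86; W sinα = 48.6
Slice 5: Δl = 1.9/cos25.4° = 2.103 m; N'_5 = 189·cos25.4° − 7·2.103 = 156.0; c'Δl = 21.24; W sinα = 81.1
Slice 6: Δl = 2.1/cos35.3° = 2.573 m; N'_6 = 159·cos35.3° − 34·2.573 = 42.3; c'Δl = 25.99; W sinα = 91.9
Slice 7: Δl = 2.5/cos48.5° = 3.773 m; N'_7 = 84·cos48.5° − 2·3.773 = 48.1; c'Δl = 38.11; W sinα = 62.9
Σc'Δl = 167.4 kN/m; ΣN' = 936.1 kN/m; ΣW sinα = 315.8 kN/m
Resisting = 167.4 + 936.1·tan27.9° = 167.4 + 495.6 = 663.1 kN/m
FS = 663.1 / 315.8 = 2.100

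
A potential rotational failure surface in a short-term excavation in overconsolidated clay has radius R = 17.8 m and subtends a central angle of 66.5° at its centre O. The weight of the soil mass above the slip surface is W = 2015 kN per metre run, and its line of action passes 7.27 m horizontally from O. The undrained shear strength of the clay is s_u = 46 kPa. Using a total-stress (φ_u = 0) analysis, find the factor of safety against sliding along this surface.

FS = 1.15

Taking moments about the centre O, the resisting moment is provided by the undrained shear strength acting along the arc:
Arc length L_a = R·θ = 17.8·(66.5°·π/180) = 17.8·1.1606 = 20.66 m
M_R = s_u·L_a·R = 46·20.66·17.8 = 16916.0 kN·m/m
M_D = W·d = 2015·7.27 = 14649.0 kN·m/m
FS = M_R / M_D = 16916.0 / 14649.0 = 1.155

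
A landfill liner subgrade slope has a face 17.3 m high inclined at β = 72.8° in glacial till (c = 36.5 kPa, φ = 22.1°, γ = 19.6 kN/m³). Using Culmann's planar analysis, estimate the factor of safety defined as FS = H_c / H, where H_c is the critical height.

H_c = (4c/γ) · sinβ cosφ / [1 − cos(β − φ)]
    = (4·36.5/19.6) · sin72.8°·cos22.1° / [1 − cos50.7°]
    = 7.449 · 0.8851 / 0.3666 = 17.98 m
FS = H_c / H = 17.98 / 17.3 = 1.039

FS = 1.04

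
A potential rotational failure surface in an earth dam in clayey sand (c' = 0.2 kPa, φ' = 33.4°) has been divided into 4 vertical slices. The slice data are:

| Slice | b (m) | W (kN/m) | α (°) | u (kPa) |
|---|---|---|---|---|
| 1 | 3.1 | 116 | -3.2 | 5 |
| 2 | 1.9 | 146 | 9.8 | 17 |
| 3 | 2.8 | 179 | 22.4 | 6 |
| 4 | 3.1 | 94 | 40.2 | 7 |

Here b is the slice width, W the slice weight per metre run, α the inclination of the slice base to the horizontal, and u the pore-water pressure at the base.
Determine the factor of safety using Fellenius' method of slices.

FS = 1.82

Ordinary method of slices: FS = Σ[c'·Δl_i + (W_i cosα_i − u_i·Δl_i)·tanφ'] / Σ W_i sinα_i, with Δl_i = b_i / cosα_i.
Slice 1: Δl = 3.1/cos(-3.2°) = 3.105 m; N'_1 = 116·cos(-3.2°) − 5·3.105 = 100.3; c'Δl = 0.62; W sinα = -6.5
Slice 2: Δl = 1.9/cos9.8° = 1.928 m; N'_2 = 146·cos9.8° − 17·1.928 = 111.1; c'Δl = 0.39; W sinα = 24.9
Slice 3: Δl = 2.8/cos22.4° = 3.029 m; N'_3 = 179·cos22.4° − 6·3.029 = 147.3; c'Δl = 0.61; W sinα = 68.2
Slice 4: Δl = 3.1/cos40.2° = 4.059 m; N'_4 = 94·cos40.2° − 7·4.059 = 43.4; c'Δl = 0.81; W sinα = 60.7
Σc'Δl = 2.4 kN/m; ΣN' = 402.1 kN/m; ΣW sinα = 147.3 kN/m
Resisting = 2.4 + 402.1·tan33.4° = 2.4 + 265.1 = 267.6 kN/m
FS = 267.6 / 147.3 = 1.817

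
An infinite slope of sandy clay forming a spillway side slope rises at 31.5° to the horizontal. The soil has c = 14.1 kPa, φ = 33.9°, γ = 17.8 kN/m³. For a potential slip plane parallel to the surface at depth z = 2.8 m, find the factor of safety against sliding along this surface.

FS = 1.73

For an infinite slope with a slip plane parallel to the surface (no pore pressure): FS = [c + γz cos²β tanφ] / [γz sinβ cosβ].
γz = 17.8·2.8 = 49.84 kN/m²
Numerator = 14.1 + 49.84·cos²31.5°·tan33.9° = 14.1 + 49.84·0.7270·0.6720 = 38.448 kPa
Denominator = 49.84·sin31.5°·cos31.5° = 49.84·0.5225·0.8526 = 22.204 kPa
FS = 38.448 / 22.204 = 1.732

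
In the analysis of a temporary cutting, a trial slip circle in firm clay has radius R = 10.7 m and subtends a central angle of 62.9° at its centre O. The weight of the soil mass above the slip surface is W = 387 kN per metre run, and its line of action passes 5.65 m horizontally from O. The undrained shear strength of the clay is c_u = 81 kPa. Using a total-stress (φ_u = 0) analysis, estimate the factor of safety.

Taking moments about the centre O, the resisting moment is provided by the undrained shear strength acting along the arc:
Arc length L_a = R·θ = 10.7·(62.9°·π/180) = 10.7·1.0978 = 11.75 m
M_R = c_u·L_a·R = 81·11.75·10.7 = 10180.8 kN·m/m
M_D = W·d = 387·5.65 = 2186.6 kN·m/m
FS = M_R / M_D = 10180.8 / 2186.6 = 4.656

FS = 4.66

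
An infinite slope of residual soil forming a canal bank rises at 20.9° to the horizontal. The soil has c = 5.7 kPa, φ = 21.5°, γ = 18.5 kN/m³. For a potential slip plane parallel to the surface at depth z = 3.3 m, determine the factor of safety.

FS = 1.31

For an infinite slope with a slip plane parallel to the surface (no pore pressure): FS = [c + γz cos²β tanφ] / [γz sinβ cosβ].
γz = 18.5·3.3 = 61.05 kN/m²
Numerator = 5.7 + 61.05·cos²20.9°·tan21.5° = 5.7 + 61.05·0.8727·0.3939 = 26.688 kPa
Denominator = 61.05·sin20.9°·cos20.9° = 61.05·0.3567·0.9342 = 20.346 kPa
FS = 26.688 / 20.346 = 1.312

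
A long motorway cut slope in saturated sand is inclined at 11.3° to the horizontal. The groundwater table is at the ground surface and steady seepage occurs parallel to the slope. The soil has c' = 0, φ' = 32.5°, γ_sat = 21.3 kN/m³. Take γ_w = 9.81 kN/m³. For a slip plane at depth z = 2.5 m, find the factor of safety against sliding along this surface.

With seepage parallel to the slope and the water table at the surface, the effective normal stress on the slip plane uses the buoyant unit weight γ' = γ_sat − γ_w while the driving shear stress uses γ_sat:
FS = [c' + γ' z cos²β tanφ'] / [γ_sat z sinβ cosβ]
(For c' = 0 this reduces to FS = (γ'/γ_sat)·tanφ'/tanβ.)
γ' = 21.3 − 9.81 = 11.49 kN/m³
Numerator = 0.0 + 11.49·2.5·cos²11.3°·tan32.5° = 0.0 + 11.49·2.5·0.9616·0.6371 = 17.597 kPa
Denominator = 21.3·2.5·sin11.3°·cos11.3° = 21.3·2.5·0.1959·0.9806 = 10.232 kPa
FS = 17.597 / 10.232 = 1.720

FS = 1.72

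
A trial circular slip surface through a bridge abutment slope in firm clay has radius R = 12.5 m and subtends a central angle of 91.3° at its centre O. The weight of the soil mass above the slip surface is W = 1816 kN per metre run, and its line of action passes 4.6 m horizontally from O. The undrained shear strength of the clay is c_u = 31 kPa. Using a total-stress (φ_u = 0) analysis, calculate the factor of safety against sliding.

Taking moments about the centre O, the resisting moment is provided by the undrained shear strength acting along the arc:
Arc length L_a = R·θ = 12.5·(91.3°·π/180) = 12.5·1.5935 = 19.92 m
M_R = c_u·L_a·R = 31·19.92·12.5 = 7718.4 kN·m/m
M_D = W·d = 1816·4.6 = 8353.6 kN·m/m
FS = M_R / M_D = 7718.4 / 8353.6 = 0.924

FS = 0.92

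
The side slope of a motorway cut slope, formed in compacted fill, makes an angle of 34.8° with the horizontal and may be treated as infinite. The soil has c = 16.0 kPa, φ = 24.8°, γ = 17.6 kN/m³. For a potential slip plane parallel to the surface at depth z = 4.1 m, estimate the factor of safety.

For an infinite slope with a slip plane parallel to the surface (no pore pressure): FS = [c + γz cos²β tanφ] / [γz sinβ cosβ].
γz = 17.6·4.1 = 72.16 kN/m²
Numerator = 16.0 + 72.16·cos²34.8°·tan24.8° = 16.0 + 72.16·0.6743·0.4621 = 38.482 kPa
Denominator = 72.16·sin34.8°·cos34.8° = 72.16·0.5707·0.8211 = 33.817 kPa
FS = 38.482 / 33.817 = 1.138

FS = 1.14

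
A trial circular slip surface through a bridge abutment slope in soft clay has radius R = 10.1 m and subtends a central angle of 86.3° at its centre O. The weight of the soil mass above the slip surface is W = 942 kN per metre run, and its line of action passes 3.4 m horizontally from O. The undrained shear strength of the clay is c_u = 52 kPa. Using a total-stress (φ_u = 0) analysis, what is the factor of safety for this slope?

Taking moments about the centre O, the resisting moment is provided by the undrained shear strength acting along the arc:
Arc length L_a = R·θ = 10.1·(86.3°·π/180) = 10.1·1.5062 = 15.21 m
M_R = c_u·L_a·R = 52·15.21·10.1 = 7989.8 kN·m/m
M_D = W·d = 942·3.4 = 3202.8 kN·m/m
FS = M_R / M_D = 7989.8 / 3202.8 = 2.495

FS = 2.49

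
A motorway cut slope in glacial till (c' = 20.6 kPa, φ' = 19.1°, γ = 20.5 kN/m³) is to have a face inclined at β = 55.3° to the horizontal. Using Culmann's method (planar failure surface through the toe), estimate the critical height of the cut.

Culmann's analysis gives the critical failure plane at α_cr = (β + φ')/2 = (55.3 + 19.1)/2 = 37.2°, and the critical height
H_c = (4c'/γ) · sinβ cosφ' / [1 − cos(β − φ')]
    = (4·20.6/20.5) · sin55.3°·cos19.1° / [1 − cos(36.2°)]
    = 4.020 · 0.8221·0.9449 / [1 − 0.8070]
    = 4.020 · 0.7769 / 0.1930
    = 16.18 m

H_c = 16.18 m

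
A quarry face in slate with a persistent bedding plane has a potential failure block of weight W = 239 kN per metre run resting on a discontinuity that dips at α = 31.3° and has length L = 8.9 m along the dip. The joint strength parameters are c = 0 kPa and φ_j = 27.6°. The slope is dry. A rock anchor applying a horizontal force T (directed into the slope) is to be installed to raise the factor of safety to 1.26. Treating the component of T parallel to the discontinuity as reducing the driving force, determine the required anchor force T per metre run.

Resolving forces along and normal to the sliding plane, with the horizontal anchor force T adding T·sinα to the effective normal force and T·cosα acting up the plane against the driving force:
FS = [cL + (W cosα + T sinα) tanφ_j] / [W sinα − T cosα]
Without the anchor: N' = 204.2 kN/m, driving T_d = 124.2 kN/m, resisting R = 0·8.9 + 204.2·tan27.6° = 106.8 kN/m, FS = 0.86.
Setting FS = 1.26 and solving for T:
1.26·(124.2 − T cos31.3°) = 106.8 + T sin31.3°·tan27.6°
T·(sin31.3°·tan27.6° + 1.26·cos31.3°) = 1.26·124.2 − 106.8
T·(0.5195·0.5228 + 1.26·0.8545) = 156.4 − 106.8 = 49.7
T·1.3482 = 49.7
T = 36.9 kN/m

T = 37 kN/m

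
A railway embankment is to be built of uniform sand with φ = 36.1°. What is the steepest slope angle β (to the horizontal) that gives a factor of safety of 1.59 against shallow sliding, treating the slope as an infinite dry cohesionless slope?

β = 24.6°

For an infinite dry cohesionless slope FS = tanφ/tanβ, so tanβ = tanφ / FS.
tanβ = tan36.1° / 1.59 = 0.7292 / 1.59 = 0.4586
β = arctan(0.4586) = 24.64°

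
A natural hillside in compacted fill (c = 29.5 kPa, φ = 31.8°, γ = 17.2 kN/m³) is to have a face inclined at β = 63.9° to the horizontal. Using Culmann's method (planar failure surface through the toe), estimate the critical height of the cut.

H_c = 34.25 m

Culmann's analysis gives the critical failure plane at α_cr = (β + φ)/2 = (63.9 + 31.8)/2 = 47.9°, and the critical height
H_c = (4c/γ) · sinβ cosφ / [1 − cos(β − φ)]
    = (4·29.5/17.2) · sin63.9°·cos31.8° / [1 − cos(32.1°)]
    = 6.860 · 0.8980·0.8499 / [1 − 0.8471]
    = 6.860 · 0.7632 / 0.1529
    = 34.25 m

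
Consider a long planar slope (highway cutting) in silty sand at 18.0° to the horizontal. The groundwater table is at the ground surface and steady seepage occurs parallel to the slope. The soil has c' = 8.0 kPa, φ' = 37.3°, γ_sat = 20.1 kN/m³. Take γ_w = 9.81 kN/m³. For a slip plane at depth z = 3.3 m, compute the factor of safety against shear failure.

FS = 1.61

With seepage parallel to the slope and the water table at the surface, the effective normal stress on the slip plane uses the buoyant unit weight γ' = γ_sat − γ_w while the driving shear stress uses γ_sat:
FS = [c' + γ' z cos²β tanφ'] / [γ_sat z sinβ cosβ]
γ' = 20.1 − 9.81 = 10.29 kN/m³
Numerator = 8.0 + 10.29·3.3·cos²18.0°·tan37.3° = 8.0 + 10.29·3.3·0.9045·0.7618 = 31.398 kPa
Denominator = 20.1·3.3·sin18.0°·cos18.0° = 20.1·3.3·0.3090·0.9511 = 19.494 kPa
FS = 31.398 / 19.494 = 1.611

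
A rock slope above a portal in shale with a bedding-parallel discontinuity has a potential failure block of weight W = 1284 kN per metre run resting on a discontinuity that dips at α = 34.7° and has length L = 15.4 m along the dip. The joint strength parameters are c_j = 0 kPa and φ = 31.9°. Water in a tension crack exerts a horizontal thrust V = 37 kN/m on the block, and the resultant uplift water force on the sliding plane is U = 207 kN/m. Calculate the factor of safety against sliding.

Resolving the block weight along and normal to the plane and applying the Mohr–Coulomb strength on the joint:
N' = W cosα − U − V sinα = 1284·cos34.7° − 207 − 37·sin34.7° = 827.6 kN/m
Driving force T = W sinα + V cosα = 1284·sin34.7° + 37·cos34.7° = 761.4 kN/m
Resisting force R = c_j·L + N'·tanφ = 0·15.4 + 827.6·tan31.9° = 0.0 + 515.1 = 515.1 kN/m
FS = R / T = 515.1 / 761.4 = 0.677

FS = 0.68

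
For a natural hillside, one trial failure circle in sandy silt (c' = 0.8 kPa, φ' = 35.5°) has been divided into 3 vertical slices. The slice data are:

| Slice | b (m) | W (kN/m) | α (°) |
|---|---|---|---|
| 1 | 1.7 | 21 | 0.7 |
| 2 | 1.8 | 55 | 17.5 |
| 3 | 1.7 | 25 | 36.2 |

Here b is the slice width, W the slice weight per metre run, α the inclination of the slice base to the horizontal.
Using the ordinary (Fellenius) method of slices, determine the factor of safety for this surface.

Ordinary method of slices: FS = Σ[c'·Δl_i + (W_i cosα_i)·tanφ'] / Σ W_i sinα_i, with Δl_i = b_i / cosα_i.
Slice 1: Δl = 1.7/cos0.7° = 1.700 m; N'_1 = 21·cos0.7° = 21.0; c'Δl = 1.36; W sinα = 0.3
Slice 2: Δl = 1.8/cos17.5° = 1.887 m; N'_2 = 55·cos17.5° = 52.5; c'Δl = 1.51; W sinα = 16.5
Slice 3: Δl = 1.7/cos36.2° = 2.107 m; N'_3 = 25·cos36.2° = 20.2; c'Δl = 1.69; W sinα = 14.8
Σc'Δl = 4.6 kN/m; ΣN' = 93.6 kN/m; ΣW sinα = 31.6 kN/m
Resisting = 4.6 + 93.6·tan35.5° = 4.6 + 66.8 = 71.3 kN/m
FS = 71.3 / 31.6 = 2.260

FS = 2.26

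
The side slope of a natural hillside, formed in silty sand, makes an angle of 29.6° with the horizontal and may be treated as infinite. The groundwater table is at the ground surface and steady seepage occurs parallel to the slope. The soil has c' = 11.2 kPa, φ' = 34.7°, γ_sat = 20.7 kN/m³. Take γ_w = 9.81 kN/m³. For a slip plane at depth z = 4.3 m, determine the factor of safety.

With seepage parallel to the slope and the water table at the surface, the effective normal stress on the slip plane uses the buoyant unit weight γ' = γ_sat − γ_w while the driving shear stress uses γ_sat:
FS = [c' + γ' z cos²β tanφ'] / [γ_sat z sinβ cosβ]
γ' = 20.7 − 9.81 = 10.89 kN/m³
Numerator = 11.2 + 10.89·4.3·cos²29.6°·tan34.7° = 11.2 + 10.89·4.3·0.7560·0.6924 = 35.714 kPa
Denominator = 20.7·4.3·sin29.6°·cos29.6° = 20.7·4.3·0.4939·0.8695 = 38.228 kPa
FS = 35.714 / 38.228 = 0.934

FS = 0.93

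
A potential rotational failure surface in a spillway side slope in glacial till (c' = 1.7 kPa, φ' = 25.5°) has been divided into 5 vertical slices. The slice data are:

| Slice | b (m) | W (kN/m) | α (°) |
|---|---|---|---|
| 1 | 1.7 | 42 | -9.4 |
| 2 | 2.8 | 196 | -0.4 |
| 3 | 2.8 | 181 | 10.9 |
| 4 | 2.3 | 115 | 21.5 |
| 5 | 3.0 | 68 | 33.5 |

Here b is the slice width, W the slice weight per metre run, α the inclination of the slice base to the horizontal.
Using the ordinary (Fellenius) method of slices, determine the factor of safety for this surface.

FS = 2.83

Ordinary method of slices: FS = Σ[c'·Δl_i + (W_i cosα_i)·tanφ'] / Σ W_i sinα_i, with Δl_i = b_i / cosα_i.
Slice 1: Δl = 1.7/cos(-9.4°) = 1.723 m; N'_1 = 42·cos(-9.4°) = 41.4; c'Δl = 2.93; W sinα = -6.9
Slice 2: Δl = 2.8/cos(-0.4°) = 2.800 m; N'_2 = 196·cos(-0.4°) = 196.0; c'Δl = 4.76; W sinα = -1.4
Slice 3: Δl = 2.8/cos10.9° = 2.851 m; N'_3 = 181·cos10.9° = 177.7; c'Δl = 4.85; W sinα = 34.2
Slice 4: Δl = 2.3/cos21.5° = 2.472 m; N'_4 = 115·cos21.5° = 107.0; c'Δl = 4.20; W sinα = 42.1
Slice 5: Δl = 3.0/cos33.5° = 3.598 m; N'_5 = 68·cos33.5° = 56.7; c'Δl = 6.12; W sinα = 37.5
Σc'Δl = 22.9 kN/m; ΣN' = 578.9 kN/m; ΣW sinα = 105.7 kN/m
Resisting = 22.9 + 578.9·tan25.5° = 22.9 + 276.1 = 299.0 kN/m
FS = 299.0 / 105.7 = 2.829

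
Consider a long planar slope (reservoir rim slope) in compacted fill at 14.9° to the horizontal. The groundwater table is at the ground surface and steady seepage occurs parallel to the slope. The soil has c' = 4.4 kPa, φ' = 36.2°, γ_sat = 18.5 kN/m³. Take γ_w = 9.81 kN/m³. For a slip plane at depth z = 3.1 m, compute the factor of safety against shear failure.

FS = 1.60

With seepage parallel to the slope and the water table at the surface, the effective normal stress on the slip plane uses the buoyant unit weight γ' = γ_sat − γ_w while the driving shear stress uses γ_sat:
FS = [c' + γ' z cos²β tanφ'] / [γ_sat z sinβ cosβ]
γ' = 18.5 − 9.81 = 8.69 kN/m³
Numerator = 4.4 + 8.69·3.1·cos²14.9°·tan36.2° = 4.4 + 8.69·3.1·0.9339·0.7319 = 22.813 kPa
Denominator = 18.5·3.1·sin14.9°·cos14.9° = 18.5·3.1·0.2571·0.9664 = 14.251 kPa
FS = 22.813 / 14.251 = 1.601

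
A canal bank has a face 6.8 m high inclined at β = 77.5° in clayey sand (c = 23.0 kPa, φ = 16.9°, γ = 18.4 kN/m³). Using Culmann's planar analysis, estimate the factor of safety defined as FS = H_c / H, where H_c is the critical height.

FS = 1.35

H_c = (4c/γ) · sinβ cosφ / [1 − cos(β − φ)]
    = (4·23.0/18.4) · sin77.5°·cos16.9° / [1 − cos60.6°]
    = 5.000 · 0.9341 / 0.5091 = 9.17 m
FS = H_c / H = 9.17 / 6.8 = 1.349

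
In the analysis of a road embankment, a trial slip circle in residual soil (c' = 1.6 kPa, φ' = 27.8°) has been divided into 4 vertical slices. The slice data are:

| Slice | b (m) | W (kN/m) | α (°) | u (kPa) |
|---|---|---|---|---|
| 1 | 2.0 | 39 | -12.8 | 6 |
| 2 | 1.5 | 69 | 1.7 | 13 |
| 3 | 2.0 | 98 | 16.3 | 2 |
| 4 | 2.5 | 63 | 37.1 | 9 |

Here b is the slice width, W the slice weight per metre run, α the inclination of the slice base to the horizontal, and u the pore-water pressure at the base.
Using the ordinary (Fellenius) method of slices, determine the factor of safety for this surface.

FS = 1.91

Ordinary method of slices: FS = Σ[c'·Δl_i + (W_i cosα_i − u_i·Δl_i)·tanφ'] / Σ W_i sinα_i, with Δl_i = b_i / cosα_i.
Slice 1: Δl = 2.0/cos(-12.8°) = 2.051 m; N'_1 = 39·cos(-12.8°) − 6·2.051 = 25.7; c'Δl = 3.28; W sinα = -8.6
Slice 2: Δl = 1.5/cos1.7° = 1.501 m; N'_2 = 69·cos1.7° − 13·1.501 = 49.5; c'Δl = 2.40; W sinα = 2.0
Slice 3: Δl = 2.0/cos16.3° = 2.084 m; N'_3 = 98·cos16.3° − 2·2.084 = 89.9; c'Δl = 3.33; W sinα = 27.5
Slice 4: Δl = 2.5/cos37.1° = 3.134 m; N'_4 = 63·cos37.1° − 9·3.134 = 22.0; c'Δl = 5.02; W sinα = 38.0
Σc'Δl = 14.0 kN/m; ΣN' = 187.1 kN/m; ΣW sinα = 58.9 kN/m
Resisting = 14.0 + 187.1·tan27.8° = 14.0 + 98.7 = 112.7 kN/m
FS = 112.7 / 58.9 = 1.913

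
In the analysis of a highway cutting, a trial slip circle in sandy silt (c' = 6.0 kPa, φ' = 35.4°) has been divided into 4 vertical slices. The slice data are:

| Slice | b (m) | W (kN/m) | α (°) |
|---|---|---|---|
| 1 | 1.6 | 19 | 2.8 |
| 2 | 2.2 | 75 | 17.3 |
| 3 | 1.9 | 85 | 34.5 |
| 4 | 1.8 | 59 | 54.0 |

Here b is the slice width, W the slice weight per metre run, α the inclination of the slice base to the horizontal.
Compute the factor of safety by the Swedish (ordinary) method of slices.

FS = 1.63

Ordinary method of slices: FS = Σ[c'·Δl_i + (W_i cosα_i)·tanφ'] / Σ W_i sinα_i, with Δl_i = b_i / cosα_i.
Slice 1: Δl = 1.6/cos2.8° = 1.602 m; N'_1 = 19·cos2.8° = 19.0; c'Δl = 9.61; W sinα = 0.9
Slice 2: Δl = 2.2/cos17.3° = 2.304 m; N'_2 = 75·cos17.3° = 71.6; c'Δl = 13.83; W sinα = 22.3
Slice 3: Δl = 1.9/cos34.5° = 2.305 m; N'_3 = 85·cos34.5° = 70.1; c'Δl = 13.83; W sinα = 48.1
Slice 4: Δl = 1.8/cos54.0° = 3.062 m; N'_4 = 59·cos54.0° = 34.7; c'Δl = 18.37; W sinα = 47.7
Σc'Δl = 55.6 kN/m; ΣN' = 195.3 kN/m; ΣW sinα = 119.1 kN/m
Resisting = 55.6 + 195.3·tan35.4° = 55.6 + 138.8 = 194.4 kN/m
FS = 194.4 / 119.1 = 1.633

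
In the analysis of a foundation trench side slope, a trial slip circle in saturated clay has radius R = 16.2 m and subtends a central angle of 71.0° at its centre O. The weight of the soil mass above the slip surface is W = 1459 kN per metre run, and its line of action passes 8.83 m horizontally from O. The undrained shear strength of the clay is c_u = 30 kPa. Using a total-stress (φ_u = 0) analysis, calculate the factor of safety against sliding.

FS = 0.76

Taking moments about the centre O, the resisting moment is provided by the undrained shear strength acting along the arc:
Arc length L_a = R·θ = 16.2·(71.0°·π/180) = 16.2·1.2392 = 20.07 m
M_R = c_u·L_a·R = 30·20.07·16.2 = 9756.3 kN·m/m
M_D = W·d = 1459·8.83 = 12883.0 kN·m/m
FS = M_R / M_D = 9756.3 / 12883.0 = 0.757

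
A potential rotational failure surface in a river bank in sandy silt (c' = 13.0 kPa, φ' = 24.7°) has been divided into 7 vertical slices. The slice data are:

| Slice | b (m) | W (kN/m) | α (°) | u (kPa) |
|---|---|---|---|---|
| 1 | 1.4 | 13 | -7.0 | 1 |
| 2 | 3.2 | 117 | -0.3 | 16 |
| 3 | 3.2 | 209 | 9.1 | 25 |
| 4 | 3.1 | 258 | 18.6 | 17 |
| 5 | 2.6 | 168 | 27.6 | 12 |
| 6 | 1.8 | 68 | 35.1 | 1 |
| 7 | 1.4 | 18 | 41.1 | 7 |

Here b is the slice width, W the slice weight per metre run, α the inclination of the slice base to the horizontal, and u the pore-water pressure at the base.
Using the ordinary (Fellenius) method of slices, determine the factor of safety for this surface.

FS = 2.04

Ordinary method of slices: FS = Σ[c'·Δl_i + (W_i cosα_i − u_i·Δl_i)·tanφ'] / Σ W_i sinα_i, with Δl_i = b_i / cosα_i.
Slice 1: Δl = 1.4/cos(-7.0°) = 1.411 m; N'_1 = 13·cos(-7.0°) − 1·1.411 = 11.5; c'Δl = 18.34; W sinα = -1.6
Slice 2: Δl = 3.2/cos(-0.3°) = 3.200 m; N'_2 = 117·cos(-0.3°) − 16·3.200 = 65.8; c'Δl = 41.60; W sinα = -0.6
Slice 3: Δl = 3.2/cos9.1° = 3.241 m; N'_3 = 209·cos9.1° − 25·3.241 = 125.3; c'Δl = 42.13; W sinα = 33.1
Slice 4: Δl = 3.1/cos18.6° = 3.271 m; N'_4 = 258·cos18.6° − 17·3.271 = 188.9; c'Δl = 42.52; W sinα = 82.3
Slice 5: Δl = 2.6/cos27.6° = 2.934 m; N'_5 = 168·cos27.6° − 12·2.934 = 113.7; c'Δl = 38.14; W sinα = 77.8
Slice 6: Δl = 1.8/cos35.1° = 2.200 m; N'_6 = 68·cos35.1° − 1·2.200 = 53.4; c'Δl = 28.60; W sinα = 39.1
Slice 7: Δl = 1.4/cos41.1° = 1.858 m; N'_7 = 18·cos41.1° − 7·1.858 = 0.6; c'Δl = 24.15; W sinα = 11.8
Σc'Δl = 235.5 kN/m; ΣN' = 559.2 kN/m; ΣW sinα = 241.9 kN/m
Resisting = 235.5 + 559.2·tan24.7° = 235.5 + 257.2 = 492.7 kN/m
FS = 492.7 / 241.9 = 2.037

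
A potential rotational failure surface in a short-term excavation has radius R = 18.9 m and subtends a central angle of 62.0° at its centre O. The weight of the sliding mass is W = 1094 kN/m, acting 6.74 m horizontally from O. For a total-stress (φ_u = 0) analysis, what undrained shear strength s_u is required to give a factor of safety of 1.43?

FS = s_u·L_a·R / (W·d), so s_u = FS·W·d / (L_a·R).
Arc length L_a = R·θ = 18.9·(62.0°·π/180) = 18.9·1.0821 = 20.45 m
s_u = 1.43·1094·6.74 / (20.45·18.9) = 10544.2 / 386.54 = 27.28 kPa

s_u = 27.3 kPa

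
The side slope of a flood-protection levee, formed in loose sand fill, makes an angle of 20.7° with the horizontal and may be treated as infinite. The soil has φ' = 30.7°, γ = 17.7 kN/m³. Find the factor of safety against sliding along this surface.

For a dry cohesionless infinite slope the factor of safety is FS = tanφ' / tanβ.
FS = tan30.7° / tan20.7° = 0.5938 / 0.3779 = 1.571

FS = 1.57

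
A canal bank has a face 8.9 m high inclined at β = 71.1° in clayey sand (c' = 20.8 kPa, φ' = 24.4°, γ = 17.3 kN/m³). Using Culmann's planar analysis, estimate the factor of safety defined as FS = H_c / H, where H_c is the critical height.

H_c = (4c'/γ) · sinβ cosφ' / [1 − cos(β − φ')]
    = (4·20.8/17.3) · sin71.1°·cos24.4° / [1 − cos46.7°]
    = 4.809 · 0.8616 / 0.3142 = 13.19 m
FS = H_c / H = 13.19 / 8.9 = 1.482

FS = 1.48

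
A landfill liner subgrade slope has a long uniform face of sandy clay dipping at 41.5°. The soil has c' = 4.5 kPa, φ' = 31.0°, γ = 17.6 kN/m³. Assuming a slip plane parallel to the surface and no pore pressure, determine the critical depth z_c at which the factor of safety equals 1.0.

z_c = 1.61 m

Setting FS = 1.00 in FS = [c' + γz cos²β tanφ'] / [γz sinβ cosβ] and solving for z:
z = c' / [γ cosβ (FS·sinβ − cosβ·tanφ')]
  = 4.5 / [17.6·cos41.5°·(1.00·sin41.5° − cos41.5°·tan31.0°)]
  = 4.5 / [17.6·0.7490·(1.00·0.6626 − 0.7490·0.6009)]
  = 4.5 / 2.8024 = 1.606 m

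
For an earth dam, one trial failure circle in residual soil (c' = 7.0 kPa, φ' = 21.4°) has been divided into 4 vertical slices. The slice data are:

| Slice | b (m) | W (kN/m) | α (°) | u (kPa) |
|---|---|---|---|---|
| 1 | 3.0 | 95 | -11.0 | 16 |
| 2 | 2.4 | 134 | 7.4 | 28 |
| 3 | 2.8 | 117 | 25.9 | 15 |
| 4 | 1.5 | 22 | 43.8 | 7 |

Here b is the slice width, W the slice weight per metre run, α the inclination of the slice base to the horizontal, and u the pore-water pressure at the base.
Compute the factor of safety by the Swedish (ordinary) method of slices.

FS = 2.15

Ordinary method of slices: FS = Σ[c'·Δl_i + (W_i cosα_i − u_i·Δl_i)·tanφ'] / Σ W_i sinα_i, with Δl_i = b_i / cosα_i.
Slice 1: Δl = 3.0/cos(-11.0°) = 3.056 m; N'_1 = 95·cos(-11.0°) − 16·3.056 = 44.4; c'Δl = 21.39; W sinα = -18.1
Slice 2: Δl = 2.4/cos7.4° = 2.420 m; N'_2 = 134·cos7.4° − 28·2.420 = 65.1; c'Δl = 16.94; W sinα = 17.3
Slice 3: Δl = 2.8/cos25.9° = 3.113 m; N'_3 = 117·cos25.9° − 15·3.113 = 58.6; c'Δl = 21.79; W sinα = 51.1
Slice 4: Δl = 1.5/cos43.8° = 2.078 m; N'_4 = 22·cos43.8° − 7·2.078 = 1.3; c'Δl = 14.55; W sinα = 15.2
Σc'Δl = 74.7 kN/m; ΣN' = 169.4 kN/m; ΣW sinα = 65.5 kN/m
Resisting = 74.7 + 169.4·tan21.4° = 74.7 + 66.4 = 141.0 kN/m
FS = 141.0 / 65.5 = 2.155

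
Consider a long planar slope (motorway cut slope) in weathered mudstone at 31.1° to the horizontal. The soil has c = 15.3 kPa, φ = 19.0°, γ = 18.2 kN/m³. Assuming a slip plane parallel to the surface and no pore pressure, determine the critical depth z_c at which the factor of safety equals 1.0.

z_c = 4.43 m

Setting FS = 1.00 in FS = [c + γz cos²β tanφ] / [γz sinβ cosβ] and solving for z:
z = c / [γ cosβ (FS·sinβ − cosβ·tanφ)]
  = 15.3 / [18.2·cos31.1°·(1.00·sin31.1° − cos31.1°·tan19.0°)]
  = 15.3 / [18.2·0.8563·(1.00·0.5165 − 0.8563·0.3443)]
  = 15.3 / 3.4549 = 4.428 m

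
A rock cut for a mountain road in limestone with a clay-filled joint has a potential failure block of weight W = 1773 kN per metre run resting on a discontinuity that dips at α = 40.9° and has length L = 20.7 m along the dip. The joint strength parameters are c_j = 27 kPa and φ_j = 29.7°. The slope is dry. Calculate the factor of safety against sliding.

Resolving the block weight along and normal to the plane and applying the Mohr–Coulomb strength on the joint:
N' = W cosα = 1773·cos40.9° = 1340.1 kN/m
Driving force T = W sinα = 1773·sin40.9° = 1160.9 kN/m
Resisting force R = c_j·L + N'·tanφ_j = 27·20.7 + 1340.1·tan29.7° = 558.9 + 764.4 = 1323.3 kN/m
FS = R / T = 1323.3 / 1160.9 = 1.140

FS = 1.14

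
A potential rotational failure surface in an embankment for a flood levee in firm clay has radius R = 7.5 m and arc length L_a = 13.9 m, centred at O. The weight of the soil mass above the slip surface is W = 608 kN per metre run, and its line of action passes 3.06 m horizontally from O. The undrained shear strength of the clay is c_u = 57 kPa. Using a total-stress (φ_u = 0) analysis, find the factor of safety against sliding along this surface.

Taking moments about the centre O, the resisting moment is provided by the undrained shear strength acting along the arc:
M_R = c_u·L_a·R = 57·13.90·7.5 = 5942.3 kN·m/m
M_D = W·d = 608·3.06 = 1860.5 kN·m/m
FS = M_R / M_D = 5942.3 / 1860.5 = 3.194

FS = 3.19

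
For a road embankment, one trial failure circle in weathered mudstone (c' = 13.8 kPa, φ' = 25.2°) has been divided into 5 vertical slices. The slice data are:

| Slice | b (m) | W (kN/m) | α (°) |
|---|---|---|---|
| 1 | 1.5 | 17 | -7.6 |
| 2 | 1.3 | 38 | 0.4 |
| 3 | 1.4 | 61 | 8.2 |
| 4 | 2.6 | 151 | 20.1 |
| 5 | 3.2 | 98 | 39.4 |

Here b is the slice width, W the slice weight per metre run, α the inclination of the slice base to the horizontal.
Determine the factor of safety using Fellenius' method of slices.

Ordinary method of slices: FS = Σ[c'·Δl_i + (W_i cosα_i)·tanφ'] / Σ W_i sinα_i, with Δl_i = b_i / cosα_i.
Slice 1: Δl = 1.5/cos(-7.6°) = 1.513 m; N'_1 = 17·cos(-7.6°) = 16.9; c'Δl = 20.88; W sinα = -2.2
Slice 2: Δl = 1.3/cos0.4° = 1.300 m; N'_2 = 38·cos0.4° = 38.0; c'Δl = 17.94; W sinα = 0.3
Slice 3: Δl = 1.4/cos8.2° = 1.414 m; N'_3 = 61·cos8.2° = 60.4; c'Δl = 19.52; W sinα = 8.7
Slice 4: Δl = 2.6/cos20.1° = 2.769 m; N'_4 = 151·cos20.1° = 141.8; c'Δl = 38.21; W sinα = 51.9
Slice 5: Δl = 3.2/cos39.4° = 4.141 m; N'_5 = 98·cos39.4° = 75.7; c'Δl = 57.15; W sinα = 62.2
Σc'Δl = 153.7 kN/m; ΣN' = 332.8 kN/m; ΣW sinα = 120.8 kN/m
Resisting = 153.7 + 332.8·tan25.2° = 153.7 + 156.6 = 310.3 kN/m
FS = 310.3 / 120.8 = 2.568

FS = 2.57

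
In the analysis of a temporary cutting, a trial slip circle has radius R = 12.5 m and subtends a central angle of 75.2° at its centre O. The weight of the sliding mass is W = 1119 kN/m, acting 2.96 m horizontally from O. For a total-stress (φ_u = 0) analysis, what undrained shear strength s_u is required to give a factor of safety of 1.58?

FS = s_u·L_a·R / (W·d), so s_u = FS·W·d / (L_a·R).
Arc length L_a = R·θ = 12.5·(75.2°·π/180) = 12.5·1.3125 = 16.41 m
s_u = 1.58·1119·2.96 / (16.41·12.5) = 5233.3 / 205.08 = 25.52 kPa

s_u = 25.5 kPa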